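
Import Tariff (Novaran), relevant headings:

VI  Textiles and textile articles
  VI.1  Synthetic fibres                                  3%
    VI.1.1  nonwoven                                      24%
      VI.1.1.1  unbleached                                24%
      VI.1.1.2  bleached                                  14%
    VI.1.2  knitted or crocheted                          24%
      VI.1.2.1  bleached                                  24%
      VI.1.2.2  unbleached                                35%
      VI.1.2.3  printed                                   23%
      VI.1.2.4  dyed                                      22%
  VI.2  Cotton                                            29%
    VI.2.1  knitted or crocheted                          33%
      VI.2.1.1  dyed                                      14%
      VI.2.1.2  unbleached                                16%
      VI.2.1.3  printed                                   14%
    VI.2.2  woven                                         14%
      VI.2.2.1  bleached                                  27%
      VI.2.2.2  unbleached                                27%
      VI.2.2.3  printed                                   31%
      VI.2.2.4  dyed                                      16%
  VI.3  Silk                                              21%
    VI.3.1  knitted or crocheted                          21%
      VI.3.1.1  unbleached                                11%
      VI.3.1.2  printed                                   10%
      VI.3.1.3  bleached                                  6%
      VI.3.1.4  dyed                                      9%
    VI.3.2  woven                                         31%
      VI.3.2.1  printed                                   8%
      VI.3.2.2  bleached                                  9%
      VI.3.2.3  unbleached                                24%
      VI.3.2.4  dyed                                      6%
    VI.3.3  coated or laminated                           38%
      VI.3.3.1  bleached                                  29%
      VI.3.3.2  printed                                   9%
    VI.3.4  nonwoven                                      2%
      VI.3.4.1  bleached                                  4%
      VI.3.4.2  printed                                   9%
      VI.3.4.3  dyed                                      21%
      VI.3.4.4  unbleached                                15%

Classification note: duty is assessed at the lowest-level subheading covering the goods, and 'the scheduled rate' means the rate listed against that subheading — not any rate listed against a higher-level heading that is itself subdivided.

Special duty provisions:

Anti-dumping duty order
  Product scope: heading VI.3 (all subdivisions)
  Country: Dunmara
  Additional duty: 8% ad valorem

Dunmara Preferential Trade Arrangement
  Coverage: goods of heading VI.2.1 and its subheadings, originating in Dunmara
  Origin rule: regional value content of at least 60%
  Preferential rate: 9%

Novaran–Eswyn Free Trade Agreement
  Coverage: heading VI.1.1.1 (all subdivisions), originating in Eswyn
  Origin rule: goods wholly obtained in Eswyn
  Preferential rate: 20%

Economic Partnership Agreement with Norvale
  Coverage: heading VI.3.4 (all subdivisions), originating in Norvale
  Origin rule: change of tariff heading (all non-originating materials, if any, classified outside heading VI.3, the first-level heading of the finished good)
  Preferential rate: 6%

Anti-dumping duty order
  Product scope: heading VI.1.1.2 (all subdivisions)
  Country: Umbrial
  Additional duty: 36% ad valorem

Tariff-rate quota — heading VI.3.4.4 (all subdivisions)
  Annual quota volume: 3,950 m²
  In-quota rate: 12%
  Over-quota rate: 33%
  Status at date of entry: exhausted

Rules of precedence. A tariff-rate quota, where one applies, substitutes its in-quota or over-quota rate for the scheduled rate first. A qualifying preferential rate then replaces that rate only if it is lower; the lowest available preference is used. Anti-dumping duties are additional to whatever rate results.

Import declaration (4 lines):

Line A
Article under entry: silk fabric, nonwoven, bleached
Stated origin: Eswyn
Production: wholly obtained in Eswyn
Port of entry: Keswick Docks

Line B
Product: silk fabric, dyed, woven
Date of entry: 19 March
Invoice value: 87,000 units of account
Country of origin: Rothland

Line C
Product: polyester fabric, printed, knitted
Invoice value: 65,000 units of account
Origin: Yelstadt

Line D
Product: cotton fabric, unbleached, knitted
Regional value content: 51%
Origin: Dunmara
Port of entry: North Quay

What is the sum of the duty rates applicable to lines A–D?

Line A: silk → VI.3; nonwoven → VI.3.4; bleached → VI.3.4.1. Scheduled 4%. Eswyn agreement on VI.1.1.1: VI.3.4.1 not covered. → 4%.
Line B: silk → VI.3; woven → VI.3.2; dyed → VI.3.2.4. Scheduled 6%. No special measure applies. → 6%.
Line C: polyester → VI.1; knitted → VI.1.2; printed → VI.1.2.3. Scheduled 23%. No special measure applies. → 23%.
Line D: cotton → VI.2; knitted → VI.2.1; unbleached → VI.2.1.2. Scheduled 16%. Dunmara agreement on VI.2.1: RVC < 60%. → 16%.
Sum: 4% + 6% + 23% + 16% = 49%.

49%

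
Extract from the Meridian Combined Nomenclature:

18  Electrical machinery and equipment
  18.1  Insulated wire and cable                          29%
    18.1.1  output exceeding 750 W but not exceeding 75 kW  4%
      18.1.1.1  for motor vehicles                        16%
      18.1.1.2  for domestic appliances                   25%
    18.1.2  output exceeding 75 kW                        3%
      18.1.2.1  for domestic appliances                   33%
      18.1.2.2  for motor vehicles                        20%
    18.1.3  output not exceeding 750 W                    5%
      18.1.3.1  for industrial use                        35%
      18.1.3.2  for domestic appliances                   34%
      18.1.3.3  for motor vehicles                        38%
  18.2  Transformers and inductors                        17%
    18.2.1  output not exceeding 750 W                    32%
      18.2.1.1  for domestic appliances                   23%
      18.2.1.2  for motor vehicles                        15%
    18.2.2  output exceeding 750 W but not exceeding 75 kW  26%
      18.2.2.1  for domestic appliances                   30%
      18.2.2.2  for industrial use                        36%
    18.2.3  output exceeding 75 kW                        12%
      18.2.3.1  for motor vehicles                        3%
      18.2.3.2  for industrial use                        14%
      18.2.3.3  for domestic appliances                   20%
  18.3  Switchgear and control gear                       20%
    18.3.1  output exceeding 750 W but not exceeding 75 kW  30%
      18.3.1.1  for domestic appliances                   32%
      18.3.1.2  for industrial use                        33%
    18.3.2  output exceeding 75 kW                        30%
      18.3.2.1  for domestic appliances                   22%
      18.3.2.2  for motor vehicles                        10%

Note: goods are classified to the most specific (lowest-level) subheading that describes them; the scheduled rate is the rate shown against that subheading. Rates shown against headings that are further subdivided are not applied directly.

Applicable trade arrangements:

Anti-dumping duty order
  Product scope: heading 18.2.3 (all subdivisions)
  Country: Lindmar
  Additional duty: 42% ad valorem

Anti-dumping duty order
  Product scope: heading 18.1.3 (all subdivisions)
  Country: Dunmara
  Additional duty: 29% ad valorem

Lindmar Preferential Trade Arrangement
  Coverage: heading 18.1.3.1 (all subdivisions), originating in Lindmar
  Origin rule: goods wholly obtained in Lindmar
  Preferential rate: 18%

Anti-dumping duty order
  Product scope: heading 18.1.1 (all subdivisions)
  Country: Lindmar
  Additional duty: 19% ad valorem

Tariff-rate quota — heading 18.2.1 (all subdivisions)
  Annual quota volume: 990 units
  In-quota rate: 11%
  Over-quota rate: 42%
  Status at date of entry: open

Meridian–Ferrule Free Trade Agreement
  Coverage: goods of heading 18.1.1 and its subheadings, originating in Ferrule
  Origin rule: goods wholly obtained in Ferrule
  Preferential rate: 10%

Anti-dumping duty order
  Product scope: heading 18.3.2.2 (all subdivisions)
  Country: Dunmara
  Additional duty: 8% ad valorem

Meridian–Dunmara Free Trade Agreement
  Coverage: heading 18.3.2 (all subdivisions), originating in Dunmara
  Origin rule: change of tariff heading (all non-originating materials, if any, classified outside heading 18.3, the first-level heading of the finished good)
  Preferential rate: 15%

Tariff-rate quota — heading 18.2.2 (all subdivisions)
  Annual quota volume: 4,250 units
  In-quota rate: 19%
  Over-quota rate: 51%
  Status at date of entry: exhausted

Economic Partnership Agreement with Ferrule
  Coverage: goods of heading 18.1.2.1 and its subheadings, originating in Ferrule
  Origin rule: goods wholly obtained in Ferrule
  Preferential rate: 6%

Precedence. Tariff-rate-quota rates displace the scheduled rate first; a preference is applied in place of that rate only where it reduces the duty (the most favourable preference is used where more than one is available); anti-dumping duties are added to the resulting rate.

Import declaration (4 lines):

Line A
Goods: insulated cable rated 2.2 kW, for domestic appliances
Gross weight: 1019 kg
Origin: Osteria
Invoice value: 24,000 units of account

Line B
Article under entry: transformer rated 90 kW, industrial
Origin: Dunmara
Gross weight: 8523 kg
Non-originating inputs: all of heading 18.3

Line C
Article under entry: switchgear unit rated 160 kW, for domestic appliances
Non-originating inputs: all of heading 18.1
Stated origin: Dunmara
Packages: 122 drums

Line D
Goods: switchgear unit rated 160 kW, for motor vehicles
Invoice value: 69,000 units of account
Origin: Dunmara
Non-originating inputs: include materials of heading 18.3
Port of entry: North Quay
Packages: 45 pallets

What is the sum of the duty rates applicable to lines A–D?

Line A: insulated cable → 18.1; rated 2.2 kW → 18.1.1; for domestic appliances → 18.1.1.2. Scheduled 25%. No special measure applies. → 25%.
Line B: transformer → 18.2; rated 90 kW → 18.2.3; industrial → 18.2.3.2. Scheduled 14%. Dunmara agreement on 18.3.2: 18.2.3.2 not covered. → 14%.
Line C: switchgear unit → 18.3; rated 160 kW → 18.3.2; for domestic appliances → 18.3.2.1. Scheduled 22%. Dunmara agreement on 18.3.2: CTH met → 15% available; preferential 15%. → 15%.
Line D: switchgear unit → 18.3; rated 160 kW → 18.3.2; for motor vehicles → 18.3.2.2. Scheduled 10%. Dunmara agreement on 18.3.2: CTH not met; anti-dumping (Dunmara, 18.3.2.2): +8%; total 10% + 8% = 18%. → 18%.
Sum: 25% + 14% + 15% + 18% = 72%.

72%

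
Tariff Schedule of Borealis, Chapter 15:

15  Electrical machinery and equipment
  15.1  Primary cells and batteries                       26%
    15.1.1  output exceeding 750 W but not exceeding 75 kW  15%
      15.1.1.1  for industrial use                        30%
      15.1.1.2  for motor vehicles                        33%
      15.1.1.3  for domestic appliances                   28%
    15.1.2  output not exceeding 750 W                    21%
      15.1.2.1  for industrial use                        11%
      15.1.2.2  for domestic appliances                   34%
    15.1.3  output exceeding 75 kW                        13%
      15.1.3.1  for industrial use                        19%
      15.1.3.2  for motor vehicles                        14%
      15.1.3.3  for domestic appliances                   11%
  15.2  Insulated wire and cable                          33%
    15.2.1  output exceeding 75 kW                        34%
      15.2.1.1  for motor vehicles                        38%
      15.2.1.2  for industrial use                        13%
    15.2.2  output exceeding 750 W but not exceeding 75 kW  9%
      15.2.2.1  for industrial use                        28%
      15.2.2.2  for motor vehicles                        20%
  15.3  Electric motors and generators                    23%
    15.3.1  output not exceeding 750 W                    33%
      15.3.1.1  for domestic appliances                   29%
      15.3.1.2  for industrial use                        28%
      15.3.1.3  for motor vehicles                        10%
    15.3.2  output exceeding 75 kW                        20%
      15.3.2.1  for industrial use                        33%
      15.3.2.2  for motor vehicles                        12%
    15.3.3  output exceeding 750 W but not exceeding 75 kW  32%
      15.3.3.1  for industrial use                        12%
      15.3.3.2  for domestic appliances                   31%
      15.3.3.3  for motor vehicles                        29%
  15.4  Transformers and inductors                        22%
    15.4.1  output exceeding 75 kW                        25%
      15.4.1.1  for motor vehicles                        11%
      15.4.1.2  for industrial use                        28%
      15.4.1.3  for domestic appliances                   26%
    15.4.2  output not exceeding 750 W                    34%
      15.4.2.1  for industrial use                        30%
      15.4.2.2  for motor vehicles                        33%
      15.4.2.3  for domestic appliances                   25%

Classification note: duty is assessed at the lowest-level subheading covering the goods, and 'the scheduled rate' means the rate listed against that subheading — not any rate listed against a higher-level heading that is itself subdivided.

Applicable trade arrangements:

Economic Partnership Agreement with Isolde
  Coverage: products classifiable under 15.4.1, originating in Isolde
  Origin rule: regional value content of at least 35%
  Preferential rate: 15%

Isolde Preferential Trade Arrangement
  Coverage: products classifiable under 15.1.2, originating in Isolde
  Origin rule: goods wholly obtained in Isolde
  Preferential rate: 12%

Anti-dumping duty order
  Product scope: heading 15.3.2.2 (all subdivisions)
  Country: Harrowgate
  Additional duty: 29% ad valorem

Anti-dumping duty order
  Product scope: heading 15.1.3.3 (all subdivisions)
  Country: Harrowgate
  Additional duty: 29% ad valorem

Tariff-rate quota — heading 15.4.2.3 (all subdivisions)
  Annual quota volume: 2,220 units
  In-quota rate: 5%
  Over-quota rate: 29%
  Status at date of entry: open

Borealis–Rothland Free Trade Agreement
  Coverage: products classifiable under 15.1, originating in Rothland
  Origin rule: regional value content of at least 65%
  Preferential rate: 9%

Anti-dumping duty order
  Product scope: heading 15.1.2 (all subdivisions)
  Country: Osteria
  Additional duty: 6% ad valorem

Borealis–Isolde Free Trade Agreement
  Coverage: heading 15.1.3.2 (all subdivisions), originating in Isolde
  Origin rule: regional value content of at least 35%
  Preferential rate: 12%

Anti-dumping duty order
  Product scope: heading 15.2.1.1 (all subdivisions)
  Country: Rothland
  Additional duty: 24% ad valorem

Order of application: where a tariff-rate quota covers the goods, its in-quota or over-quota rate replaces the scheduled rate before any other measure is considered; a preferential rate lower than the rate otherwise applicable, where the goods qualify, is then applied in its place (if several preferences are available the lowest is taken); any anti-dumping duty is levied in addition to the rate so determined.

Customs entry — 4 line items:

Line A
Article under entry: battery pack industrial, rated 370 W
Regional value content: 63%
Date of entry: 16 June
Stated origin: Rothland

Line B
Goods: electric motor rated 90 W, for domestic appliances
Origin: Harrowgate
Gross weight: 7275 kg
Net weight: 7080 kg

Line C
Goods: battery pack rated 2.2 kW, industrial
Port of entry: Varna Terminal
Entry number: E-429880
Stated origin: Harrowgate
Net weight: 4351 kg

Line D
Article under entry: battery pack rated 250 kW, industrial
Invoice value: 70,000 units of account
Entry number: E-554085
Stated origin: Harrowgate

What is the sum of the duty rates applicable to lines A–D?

89%

Line A: battery pack → 15.1; rated 370 W → 15.1.2; industrial → 15.1.2.1. Scheduled 11%. Rothland agreement on 15.1: RVC < 65%. → 11%.
Line B: electric motor → 15.3; rated 90 W → 15.3.1; for domestic appliances → 15.3.1.1. Scheduled 29%. No special measure applies. → 29%.
Line C: battery pack → 15.1; rated 2.2 kW → 15.1.1; industrial → 15.1.1.1. Scheduled 30%. No special measure applies. → 30%.
Line D: battery pack → 15.1; rated 250 kW → 15.1.3; industrial → 15.1.3.1. Scheduled 19%. No special measure applies. → 19%.
Sum: 11% + 29% + 30% + 19% = 89%.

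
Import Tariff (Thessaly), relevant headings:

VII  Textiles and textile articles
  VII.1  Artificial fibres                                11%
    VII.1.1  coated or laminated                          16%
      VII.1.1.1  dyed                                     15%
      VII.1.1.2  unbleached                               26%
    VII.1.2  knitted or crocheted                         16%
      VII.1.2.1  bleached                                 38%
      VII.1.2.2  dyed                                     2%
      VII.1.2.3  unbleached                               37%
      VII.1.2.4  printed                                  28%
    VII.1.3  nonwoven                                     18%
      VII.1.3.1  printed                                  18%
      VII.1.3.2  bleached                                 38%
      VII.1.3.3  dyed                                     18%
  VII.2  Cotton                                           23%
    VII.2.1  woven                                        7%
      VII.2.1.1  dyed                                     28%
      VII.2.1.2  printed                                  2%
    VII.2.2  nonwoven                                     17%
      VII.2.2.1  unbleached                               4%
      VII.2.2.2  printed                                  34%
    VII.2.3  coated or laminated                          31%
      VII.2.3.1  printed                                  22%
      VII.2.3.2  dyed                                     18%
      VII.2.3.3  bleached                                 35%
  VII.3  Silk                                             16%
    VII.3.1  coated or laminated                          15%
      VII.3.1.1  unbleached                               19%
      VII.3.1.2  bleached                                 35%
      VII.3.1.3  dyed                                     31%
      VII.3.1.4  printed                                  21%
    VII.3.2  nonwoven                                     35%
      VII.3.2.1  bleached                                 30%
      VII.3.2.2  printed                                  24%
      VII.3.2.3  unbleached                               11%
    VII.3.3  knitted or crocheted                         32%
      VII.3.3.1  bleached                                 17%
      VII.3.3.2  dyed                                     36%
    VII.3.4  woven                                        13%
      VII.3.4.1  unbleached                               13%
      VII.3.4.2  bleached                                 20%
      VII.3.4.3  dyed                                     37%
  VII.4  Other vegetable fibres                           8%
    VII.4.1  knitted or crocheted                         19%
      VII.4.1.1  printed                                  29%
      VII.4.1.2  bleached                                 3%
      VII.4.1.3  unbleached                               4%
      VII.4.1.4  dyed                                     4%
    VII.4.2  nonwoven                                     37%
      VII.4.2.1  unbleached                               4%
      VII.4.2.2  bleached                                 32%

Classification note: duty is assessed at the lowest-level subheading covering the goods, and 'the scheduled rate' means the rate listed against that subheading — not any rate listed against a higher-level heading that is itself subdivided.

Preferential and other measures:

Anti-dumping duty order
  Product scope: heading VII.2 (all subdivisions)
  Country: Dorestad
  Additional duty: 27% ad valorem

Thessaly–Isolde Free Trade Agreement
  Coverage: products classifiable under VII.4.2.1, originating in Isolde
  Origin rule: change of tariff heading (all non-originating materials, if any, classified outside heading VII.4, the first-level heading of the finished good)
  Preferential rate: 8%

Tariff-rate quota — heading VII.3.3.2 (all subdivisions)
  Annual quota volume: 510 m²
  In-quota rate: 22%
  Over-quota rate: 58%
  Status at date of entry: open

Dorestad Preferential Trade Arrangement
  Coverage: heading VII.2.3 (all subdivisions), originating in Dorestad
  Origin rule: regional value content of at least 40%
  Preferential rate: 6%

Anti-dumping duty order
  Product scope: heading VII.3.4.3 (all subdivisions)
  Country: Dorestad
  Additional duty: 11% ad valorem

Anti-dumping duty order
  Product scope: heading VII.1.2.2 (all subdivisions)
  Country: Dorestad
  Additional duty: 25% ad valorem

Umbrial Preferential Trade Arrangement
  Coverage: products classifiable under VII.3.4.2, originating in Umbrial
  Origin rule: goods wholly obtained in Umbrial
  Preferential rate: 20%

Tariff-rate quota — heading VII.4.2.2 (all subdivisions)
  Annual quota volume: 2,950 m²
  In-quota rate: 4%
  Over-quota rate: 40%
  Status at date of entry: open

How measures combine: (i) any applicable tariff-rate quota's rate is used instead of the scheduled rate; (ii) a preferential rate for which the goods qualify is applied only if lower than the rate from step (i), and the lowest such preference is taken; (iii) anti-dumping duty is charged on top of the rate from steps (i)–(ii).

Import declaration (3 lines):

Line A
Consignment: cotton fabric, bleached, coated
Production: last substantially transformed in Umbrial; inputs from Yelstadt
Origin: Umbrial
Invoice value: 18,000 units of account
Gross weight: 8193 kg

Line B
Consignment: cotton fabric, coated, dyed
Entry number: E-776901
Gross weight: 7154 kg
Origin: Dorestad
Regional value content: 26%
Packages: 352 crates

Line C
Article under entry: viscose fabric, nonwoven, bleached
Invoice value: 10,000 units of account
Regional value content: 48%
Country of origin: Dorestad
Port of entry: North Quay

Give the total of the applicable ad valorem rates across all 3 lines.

Line A: cotton → VII.2; coated → VII.2.3; bleached → VII.2.3.3. Scheduled 35%. Umbrial agreement on VII.3.4.2: VII.2.3.3 not covered. → 35%.
Line B: cotton → VII.2; coated → VII.2.3; dyed → VII.2.3.2. Scheduled 18%. Dorestad agreement on VII.2.3: RVC < 40%; anti-dumping (Dorestad, VII.2): +27%; total 18% + 27% = 45%. → 45%.
Line C: viscose → VII.1; nonwoven → VII.1.3; bleached → VII.1.3.2. Scheduled 38%. Dorestad agreement on VII.2.3: VII.1.3.2 not covered. → 38%.
Sum: 35% + 45% + 38% = 118%.

118%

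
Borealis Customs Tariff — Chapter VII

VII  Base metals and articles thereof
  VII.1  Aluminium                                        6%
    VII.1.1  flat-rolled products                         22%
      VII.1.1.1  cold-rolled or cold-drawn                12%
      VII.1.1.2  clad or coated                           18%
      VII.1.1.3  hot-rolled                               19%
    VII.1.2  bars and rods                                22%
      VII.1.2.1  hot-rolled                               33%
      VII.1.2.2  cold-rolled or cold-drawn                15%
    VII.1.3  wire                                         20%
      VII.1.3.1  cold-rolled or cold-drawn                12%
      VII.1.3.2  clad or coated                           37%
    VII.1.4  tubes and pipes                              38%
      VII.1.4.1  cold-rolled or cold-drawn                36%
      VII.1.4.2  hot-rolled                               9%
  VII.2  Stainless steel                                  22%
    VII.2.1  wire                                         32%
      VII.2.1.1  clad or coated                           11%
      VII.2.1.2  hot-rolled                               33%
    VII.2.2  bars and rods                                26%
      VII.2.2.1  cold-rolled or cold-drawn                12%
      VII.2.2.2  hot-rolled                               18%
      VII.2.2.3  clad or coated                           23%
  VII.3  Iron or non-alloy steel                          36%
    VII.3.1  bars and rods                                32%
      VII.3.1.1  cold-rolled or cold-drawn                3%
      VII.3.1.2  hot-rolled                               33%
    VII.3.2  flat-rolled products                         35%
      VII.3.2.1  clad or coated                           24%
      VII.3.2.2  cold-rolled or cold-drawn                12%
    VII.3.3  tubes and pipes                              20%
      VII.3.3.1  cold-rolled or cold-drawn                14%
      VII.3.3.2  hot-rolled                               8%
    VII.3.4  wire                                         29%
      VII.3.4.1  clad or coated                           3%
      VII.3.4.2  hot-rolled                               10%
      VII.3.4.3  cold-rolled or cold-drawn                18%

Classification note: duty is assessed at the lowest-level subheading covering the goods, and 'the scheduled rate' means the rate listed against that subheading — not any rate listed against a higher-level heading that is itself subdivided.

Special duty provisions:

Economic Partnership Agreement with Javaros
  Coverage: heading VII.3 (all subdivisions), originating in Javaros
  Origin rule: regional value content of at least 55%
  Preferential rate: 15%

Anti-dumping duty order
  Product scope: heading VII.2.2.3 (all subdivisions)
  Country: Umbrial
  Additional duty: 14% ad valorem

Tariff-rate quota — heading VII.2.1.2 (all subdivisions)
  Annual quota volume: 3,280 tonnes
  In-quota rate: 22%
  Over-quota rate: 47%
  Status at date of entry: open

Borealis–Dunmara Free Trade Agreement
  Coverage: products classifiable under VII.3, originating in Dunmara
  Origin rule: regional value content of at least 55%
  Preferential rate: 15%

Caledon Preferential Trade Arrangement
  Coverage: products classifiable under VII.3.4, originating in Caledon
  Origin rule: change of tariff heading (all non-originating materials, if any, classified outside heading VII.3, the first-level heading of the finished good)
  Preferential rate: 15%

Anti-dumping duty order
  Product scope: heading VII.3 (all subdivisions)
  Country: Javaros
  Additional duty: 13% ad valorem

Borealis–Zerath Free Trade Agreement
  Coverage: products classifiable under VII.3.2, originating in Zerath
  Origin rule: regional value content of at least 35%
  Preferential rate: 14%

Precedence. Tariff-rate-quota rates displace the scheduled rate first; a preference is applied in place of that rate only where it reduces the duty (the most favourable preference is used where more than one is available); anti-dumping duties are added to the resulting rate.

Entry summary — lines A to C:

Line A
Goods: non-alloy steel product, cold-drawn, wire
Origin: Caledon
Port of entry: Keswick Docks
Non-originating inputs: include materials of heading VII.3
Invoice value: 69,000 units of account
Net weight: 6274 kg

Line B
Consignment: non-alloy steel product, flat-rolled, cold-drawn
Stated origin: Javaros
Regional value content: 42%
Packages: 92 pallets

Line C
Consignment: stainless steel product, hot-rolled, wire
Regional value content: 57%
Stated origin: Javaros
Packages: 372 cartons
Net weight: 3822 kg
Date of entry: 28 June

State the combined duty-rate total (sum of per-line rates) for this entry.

65%

Line A: non-alloy steel → VII.3; wire → VII.3.4; cold-drawn → VII.3.4.3. Scheduled 18%. Caledon agreement on VII.3.4: CTH not met. → 18%.
Line B: non-alloy steel → VII.3; flat-rolled → VII.3.2; cold-drawn → VII.3.2.2. Scheduled 12%. Javaros agreement on VII.3: RVC < 55%; anti-dumping (Javaros, VII.3): +13%; total 12% + 13% = 25%. → 25%.
Line C: stainless steel → VII.2; wire → VII.2.1; hot-rolled → VII.2.1.2. Scheduled 33%. quota on VII.2.1.2 open → in-quota 22%; Javaros agreement on VII.3: VII.2.1.2 not covered. → 22%.
Sum: 18% + 25% + 22% = 65%.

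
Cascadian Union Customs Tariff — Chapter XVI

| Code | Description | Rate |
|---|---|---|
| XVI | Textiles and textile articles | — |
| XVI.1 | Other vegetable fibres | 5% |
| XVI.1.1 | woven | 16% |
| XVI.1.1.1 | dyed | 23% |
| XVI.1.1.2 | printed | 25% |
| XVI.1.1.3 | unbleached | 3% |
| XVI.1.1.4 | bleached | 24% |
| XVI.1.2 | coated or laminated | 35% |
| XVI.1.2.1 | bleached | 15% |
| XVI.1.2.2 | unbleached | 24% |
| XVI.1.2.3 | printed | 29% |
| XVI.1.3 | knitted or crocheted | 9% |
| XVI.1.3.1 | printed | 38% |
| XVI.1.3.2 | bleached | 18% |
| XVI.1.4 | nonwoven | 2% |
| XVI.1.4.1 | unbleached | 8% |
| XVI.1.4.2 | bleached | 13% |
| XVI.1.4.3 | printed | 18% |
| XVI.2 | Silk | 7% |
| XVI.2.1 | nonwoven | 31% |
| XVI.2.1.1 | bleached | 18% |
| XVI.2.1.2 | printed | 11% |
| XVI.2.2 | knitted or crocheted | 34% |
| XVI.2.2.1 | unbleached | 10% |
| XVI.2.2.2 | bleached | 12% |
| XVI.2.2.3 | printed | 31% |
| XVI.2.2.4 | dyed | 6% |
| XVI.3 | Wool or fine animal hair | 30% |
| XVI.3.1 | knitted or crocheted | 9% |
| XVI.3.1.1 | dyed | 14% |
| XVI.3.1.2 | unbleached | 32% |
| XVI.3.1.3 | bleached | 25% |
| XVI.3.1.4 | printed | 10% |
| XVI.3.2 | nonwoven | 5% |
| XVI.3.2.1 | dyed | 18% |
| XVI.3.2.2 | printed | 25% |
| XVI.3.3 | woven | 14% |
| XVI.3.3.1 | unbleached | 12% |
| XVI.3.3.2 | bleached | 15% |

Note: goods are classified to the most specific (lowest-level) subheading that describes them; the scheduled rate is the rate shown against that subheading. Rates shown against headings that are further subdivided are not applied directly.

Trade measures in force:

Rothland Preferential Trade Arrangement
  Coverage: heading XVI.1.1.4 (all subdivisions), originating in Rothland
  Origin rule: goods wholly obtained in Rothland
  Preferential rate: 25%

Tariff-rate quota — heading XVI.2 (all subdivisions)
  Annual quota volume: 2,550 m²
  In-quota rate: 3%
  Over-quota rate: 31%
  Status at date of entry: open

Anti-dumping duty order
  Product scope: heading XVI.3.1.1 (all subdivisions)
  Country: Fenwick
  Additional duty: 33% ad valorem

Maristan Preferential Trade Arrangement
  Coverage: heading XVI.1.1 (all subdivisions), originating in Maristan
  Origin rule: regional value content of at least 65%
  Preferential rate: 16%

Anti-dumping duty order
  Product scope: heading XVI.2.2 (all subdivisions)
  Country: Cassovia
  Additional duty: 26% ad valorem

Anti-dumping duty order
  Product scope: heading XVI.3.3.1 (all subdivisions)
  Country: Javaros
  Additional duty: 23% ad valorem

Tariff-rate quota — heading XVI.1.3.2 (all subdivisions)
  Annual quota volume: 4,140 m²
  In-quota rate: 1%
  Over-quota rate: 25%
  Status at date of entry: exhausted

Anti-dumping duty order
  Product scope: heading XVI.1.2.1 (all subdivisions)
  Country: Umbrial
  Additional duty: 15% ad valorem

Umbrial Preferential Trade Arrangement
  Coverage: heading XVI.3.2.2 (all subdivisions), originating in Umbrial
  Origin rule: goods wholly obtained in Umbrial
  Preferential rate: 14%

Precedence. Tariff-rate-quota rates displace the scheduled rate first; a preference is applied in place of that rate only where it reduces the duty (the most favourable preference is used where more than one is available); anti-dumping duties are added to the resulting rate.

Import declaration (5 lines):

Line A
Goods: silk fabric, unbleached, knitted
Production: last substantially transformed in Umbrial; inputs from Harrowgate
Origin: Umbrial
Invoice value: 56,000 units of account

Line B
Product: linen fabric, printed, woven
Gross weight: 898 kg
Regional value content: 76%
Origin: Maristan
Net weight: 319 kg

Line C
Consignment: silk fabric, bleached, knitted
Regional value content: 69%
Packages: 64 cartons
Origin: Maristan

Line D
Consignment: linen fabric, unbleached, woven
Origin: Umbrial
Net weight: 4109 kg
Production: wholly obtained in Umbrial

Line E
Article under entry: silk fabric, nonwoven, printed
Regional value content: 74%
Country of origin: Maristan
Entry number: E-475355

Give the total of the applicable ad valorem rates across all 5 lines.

28%

Line A: silk → XVI.2; knitted → XVI.2.2; unbleached → XVI.2.2.1. Scheduled 10%. quota on XVI.2 open → in-quota 3%; Umbrial agreement on XVI.3.2.2: XVI.2.2.1 not covered. → 3%.
Line B: linen → XVI.1; woven → XVI.1.1; printed → XVI.1.1.2. Scheduled 25%. Maristan agreement on XVI.1.1: RVC ≥ 65% → 16% available; preferential 16%. → 16%.
Line C: silk → XVI.2; knitted → XVI.2.2; bleached → XVI.2.2.2. Scheduled 12%. quota on XVI.2 open → in-quota 3%; Maristan agreement on XVI.1.1: XVI.2.2.2 not covered. → 3%.
Line D: linen → XVI.1; woven → XVI.1.1; unbleached → XVI.1.1.3. Scheduled 3%. Umbrial agreement on XVI.3.2.2: XVI.1.1.3 not covered. → 3%.
Line E: silk → XVI.2; nonwoven → XVI.2.1; printed → XVI.2.1.2. Scheduled 11%. quota on XVI.2 open → in-quota 3%; Maristan agreement on XVI.1.1: XVI.2.1.2 not covered. → 3%.
Sum: 3% + 16% + 3% + 3% + 3% = 28%.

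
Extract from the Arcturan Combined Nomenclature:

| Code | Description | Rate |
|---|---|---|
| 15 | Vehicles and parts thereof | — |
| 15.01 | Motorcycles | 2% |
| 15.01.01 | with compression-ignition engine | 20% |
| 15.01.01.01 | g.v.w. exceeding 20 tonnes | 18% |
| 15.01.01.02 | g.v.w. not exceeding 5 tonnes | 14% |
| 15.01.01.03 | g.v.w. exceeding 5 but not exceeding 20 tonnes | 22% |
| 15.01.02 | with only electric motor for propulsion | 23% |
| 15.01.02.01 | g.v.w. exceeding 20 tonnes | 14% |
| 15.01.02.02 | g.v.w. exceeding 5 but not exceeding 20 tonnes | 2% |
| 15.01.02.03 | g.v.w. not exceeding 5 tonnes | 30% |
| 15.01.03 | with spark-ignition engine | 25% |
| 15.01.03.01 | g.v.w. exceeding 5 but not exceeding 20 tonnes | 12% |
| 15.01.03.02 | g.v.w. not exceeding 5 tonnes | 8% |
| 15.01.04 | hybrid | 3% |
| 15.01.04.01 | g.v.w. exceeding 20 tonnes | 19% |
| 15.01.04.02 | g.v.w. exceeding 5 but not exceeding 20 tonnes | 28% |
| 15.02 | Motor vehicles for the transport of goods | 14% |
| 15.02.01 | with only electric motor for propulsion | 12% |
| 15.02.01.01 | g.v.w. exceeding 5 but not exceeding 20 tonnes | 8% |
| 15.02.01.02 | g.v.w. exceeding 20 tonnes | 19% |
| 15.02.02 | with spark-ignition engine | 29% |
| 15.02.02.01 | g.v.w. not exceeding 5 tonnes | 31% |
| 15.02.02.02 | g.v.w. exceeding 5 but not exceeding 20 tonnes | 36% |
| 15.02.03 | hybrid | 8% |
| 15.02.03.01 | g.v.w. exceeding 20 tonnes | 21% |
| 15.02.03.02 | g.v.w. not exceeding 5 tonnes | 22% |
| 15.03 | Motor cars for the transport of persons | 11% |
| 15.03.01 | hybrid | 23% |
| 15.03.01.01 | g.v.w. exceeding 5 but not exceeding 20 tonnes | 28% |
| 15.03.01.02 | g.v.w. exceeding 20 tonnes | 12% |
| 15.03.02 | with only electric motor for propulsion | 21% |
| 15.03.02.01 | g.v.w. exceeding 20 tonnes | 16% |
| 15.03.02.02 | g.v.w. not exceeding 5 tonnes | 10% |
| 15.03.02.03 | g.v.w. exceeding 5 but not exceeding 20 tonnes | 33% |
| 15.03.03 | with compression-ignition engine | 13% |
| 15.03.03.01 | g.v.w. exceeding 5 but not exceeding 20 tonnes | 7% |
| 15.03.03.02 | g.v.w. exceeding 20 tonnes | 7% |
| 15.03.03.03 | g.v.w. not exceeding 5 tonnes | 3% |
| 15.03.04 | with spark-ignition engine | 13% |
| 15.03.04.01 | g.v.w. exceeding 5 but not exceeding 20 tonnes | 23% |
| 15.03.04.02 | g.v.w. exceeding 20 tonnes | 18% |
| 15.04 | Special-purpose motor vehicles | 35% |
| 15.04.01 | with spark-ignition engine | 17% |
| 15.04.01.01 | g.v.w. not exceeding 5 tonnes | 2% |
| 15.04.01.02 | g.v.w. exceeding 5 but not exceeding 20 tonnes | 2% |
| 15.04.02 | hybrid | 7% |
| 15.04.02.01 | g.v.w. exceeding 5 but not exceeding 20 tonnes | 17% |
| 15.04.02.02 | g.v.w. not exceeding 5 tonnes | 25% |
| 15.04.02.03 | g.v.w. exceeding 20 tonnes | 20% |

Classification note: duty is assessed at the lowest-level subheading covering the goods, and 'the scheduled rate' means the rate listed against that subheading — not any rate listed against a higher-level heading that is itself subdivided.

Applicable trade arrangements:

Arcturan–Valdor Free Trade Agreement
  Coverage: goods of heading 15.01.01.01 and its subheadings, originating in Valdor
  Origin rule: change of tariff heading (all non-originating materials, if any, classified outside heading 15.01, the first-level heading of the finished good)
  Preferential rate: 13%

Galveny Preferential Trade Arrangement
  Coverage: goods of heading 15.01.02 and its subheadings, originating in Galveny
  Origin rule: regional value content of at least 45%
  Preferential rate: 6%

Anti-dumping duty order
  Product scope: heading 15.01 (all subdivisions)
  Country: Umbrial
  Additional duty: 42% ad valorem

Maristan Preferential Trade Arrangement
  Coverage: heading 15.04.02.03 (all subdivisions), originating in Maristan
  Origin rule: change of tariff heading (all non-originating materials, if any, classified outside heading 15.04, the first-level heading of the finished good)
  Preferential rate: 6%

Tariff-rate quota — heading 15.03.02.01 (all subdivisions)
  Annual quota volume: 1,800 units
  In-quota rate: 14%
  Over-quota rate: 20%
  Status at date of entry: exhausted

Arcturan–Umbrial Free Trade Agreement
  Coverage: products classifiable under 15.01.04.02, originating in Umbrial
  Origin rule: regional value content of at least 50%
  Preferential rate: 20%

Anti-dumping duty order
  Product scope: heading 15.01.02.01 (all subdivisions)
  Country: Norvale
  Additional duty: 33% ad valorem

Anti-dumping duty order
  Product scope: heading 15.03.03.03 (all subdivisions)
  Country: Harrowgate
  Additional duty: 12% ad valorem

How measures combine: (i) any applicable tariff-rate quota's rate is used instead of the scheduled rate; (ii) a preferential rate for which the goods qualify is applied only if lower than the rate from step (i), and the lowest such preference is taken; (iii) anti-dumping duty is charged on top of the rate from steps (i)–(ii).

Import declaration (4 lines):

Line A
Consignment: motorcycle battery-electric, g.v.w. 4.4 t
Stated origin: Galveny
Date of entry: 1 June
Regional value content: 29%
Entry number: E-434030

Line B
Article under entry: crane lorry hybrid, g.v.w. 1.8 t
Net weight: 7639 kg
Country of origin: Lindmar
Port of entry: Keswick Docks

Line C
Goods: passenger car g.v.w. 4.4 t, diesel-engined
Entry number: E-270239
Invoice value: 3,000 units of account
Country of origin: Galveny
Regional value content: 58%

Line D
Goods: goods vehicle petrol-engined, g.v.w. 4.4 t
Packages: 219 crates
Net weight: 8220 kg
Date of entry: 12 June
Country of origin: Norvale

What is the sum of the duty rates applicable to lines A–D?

Line A: motorcycle → 15.01; battery-electric → 15.01.02; g.v.w. 4.4 t → 15.01.02.03. Scheduled 30%. Galveny agreement on 15.01.02: RVC < 45%. → 30%.
Line B: crane lorry → 15.04; hybrid → 15.04.02; g.v.w. 1.8 t → 15.04.02.02. Scheduled 25%. No special measure applies. → 25%.
Line C: passenger car → 15.03; diesel-engined → 15.03.03; g.v.w. 4.4 t → 15.03.03.03. Scheduled 3%. Galveny agreement on 15.01.02: 15.03.03.03 not covered. → 3%.
Line D: goods vehicle → 15.02; petrol-engined → 15.02.02; g.v.w. 4.4 t → 15.02.02.01. Scheduled 31%. No special measure applies. → 31%.
Sum: 30% + 25% + 3% + 31% = 89%.

89%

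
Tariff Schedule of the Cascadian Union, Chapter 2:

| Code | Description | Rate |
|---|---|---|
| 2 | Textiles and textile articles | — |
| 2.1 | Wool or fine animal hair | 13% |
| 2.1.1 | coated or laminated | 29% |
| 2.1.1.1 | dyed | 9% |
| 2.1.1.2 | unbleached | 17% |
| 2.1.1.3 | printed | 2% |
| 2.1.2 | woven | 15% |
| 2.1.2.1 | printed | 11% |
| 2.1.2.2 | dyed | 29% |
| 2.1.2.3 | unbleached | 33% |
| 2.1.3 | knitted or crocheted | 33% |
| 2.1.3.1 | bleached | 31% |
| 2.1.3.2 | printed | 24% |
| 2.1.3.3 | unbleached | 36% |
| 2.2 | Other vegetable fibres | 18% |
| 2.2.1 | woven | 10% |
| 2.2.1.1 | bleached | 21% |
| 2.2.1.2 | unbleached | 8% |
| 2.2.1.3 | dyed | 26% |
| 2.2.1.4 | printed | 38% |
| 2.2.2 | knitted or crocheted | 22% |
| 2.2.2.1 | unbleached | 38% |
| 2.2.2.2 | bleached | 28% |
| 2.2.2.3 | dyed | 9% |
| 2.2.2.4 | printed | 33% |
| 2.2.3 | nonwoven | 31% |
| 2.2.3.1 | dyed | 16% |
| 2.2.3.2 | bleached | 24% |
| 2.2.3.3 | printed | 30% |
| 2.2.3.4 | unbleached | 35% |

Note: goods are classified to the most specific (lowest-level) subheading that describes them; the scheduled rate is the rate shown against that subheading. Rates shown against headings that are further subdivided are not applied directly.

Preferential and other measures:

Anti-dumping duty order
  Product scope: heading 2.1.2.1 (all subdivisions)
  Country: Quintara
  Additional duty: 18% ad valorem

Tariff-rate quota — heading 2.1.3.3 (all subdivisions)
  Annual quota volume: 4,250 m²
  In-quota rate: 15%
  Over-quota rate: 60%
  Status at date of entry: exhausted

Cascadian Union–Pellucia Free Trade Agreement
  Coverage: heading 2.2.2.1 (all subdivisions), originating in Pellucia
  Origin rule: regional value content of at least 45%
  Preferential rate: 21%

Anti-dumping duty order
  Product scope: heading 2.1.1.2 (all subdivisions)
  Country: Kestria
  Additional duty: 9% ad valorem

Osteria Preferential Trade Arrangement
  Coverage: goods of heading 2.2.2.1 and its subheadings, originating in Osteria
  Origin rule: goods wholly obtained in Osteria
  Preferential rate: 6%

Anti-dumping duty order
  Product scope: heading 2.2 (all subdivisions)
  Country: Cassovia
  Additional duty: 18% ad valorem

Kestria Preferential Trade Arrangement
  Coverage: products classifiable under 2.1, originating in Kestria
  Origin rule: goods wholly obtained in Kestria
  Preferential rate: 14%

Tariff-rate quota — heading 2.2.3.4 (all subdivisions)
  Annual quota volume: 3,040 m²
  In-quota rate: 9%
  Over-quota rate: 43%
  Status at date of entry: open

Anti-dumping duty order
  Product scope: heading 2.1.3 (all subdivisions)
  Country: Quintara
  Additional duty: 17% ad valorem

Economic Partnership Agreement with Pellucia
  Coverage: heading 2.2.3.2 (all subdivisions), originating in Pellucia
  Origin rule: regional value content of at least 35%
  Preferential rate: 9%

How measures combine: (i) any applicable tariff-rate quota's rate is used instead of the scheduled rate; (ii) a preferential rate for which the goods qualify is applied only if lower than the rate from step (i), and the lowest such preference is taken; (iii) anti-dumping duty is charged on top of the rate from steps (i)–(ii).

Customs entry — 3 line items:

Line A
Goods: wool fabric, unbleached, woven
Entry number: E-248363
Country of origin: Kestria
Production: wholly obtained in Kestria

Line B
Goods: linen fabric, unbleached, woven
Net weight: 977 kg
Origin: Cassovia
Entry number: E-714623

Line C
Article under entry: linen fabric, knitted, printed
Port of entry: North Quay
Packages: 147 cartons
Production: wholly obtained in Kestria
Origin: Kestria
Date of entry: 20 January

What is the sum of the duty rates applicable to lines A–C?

73%

Line A: wool → 2.1; woven → 2.1.2; unbleached → 2.1.2.3. Scheduled 33%. Kestria agreement on 2.1: wholly obtained → 14% available; preferential 14%. → 14%.
Line B: linen → 2.2; woven → 2.2.1; unbleached → 2.2.1.2. Scheduled 8%. anti-dumping (Cassovia, 2.2): +18%; total 8% + 18% = 26%. → 26%.
Line C: linen → 2.2; knitted → 2.2.2; printed → 2.2.2.4. Scheduled 33%. Kestria agreement on 2.1: 2.2.2.4 not covered. → 33%.
Sum: 14% + 26% + 33% = 73%.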